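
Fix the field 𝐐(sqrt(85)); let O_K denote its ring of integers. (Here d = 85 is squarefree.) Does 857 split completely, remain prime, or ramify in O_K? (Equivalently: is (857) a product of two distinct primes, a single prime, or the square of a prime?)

d = 85 ≡ 1 (mod 4), so O_K = ℤ[(1+√85)/2] and disc(K) = d = 85.
Since gcd(857, 85) = 1 the prime 857 does not ramify.
Legendre symbol by Euler's criterion: (85/857) ≡ 85^428 ≡ 1 (mod 857), i.e. (85/857) = 1.
(85/857) = 1, so 857 splits.

splits completely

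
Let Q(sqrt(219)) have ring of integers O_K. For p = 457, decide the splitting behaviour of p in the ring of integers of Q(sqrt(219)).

d = 219 ≡ 3 (mod 4), so O_K = ℤ[√219] and disc(K) = 4d = 876.
457 ∤ 876, so 457 is unramified.
Legendre symbol by Euler's criterion: (219/457) ≡ 219^228 ≡ 1 (mod 457), i.e. (219/457) = 1.
d is a quadratic residue mod p, hence 457 splits in O_K.

split — (457) = 𝔭₁𝔭₂ with 𝔭₁ ≠ 𝔭₂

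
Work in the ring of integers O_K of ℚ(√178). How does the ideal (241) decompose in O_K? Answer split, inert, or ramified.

178 mod 4 = 2, hence disc K = 4·178 = 712 and O_K = ℤ[√178].
disc(K) = 712 is not divisible by 241; 241 is unramified.
Compute (178/241) via Euler: 178^((241-1)/2) mod 241 = 240, so (178/241) = -1.
(178/241) = -1, so 241 is inert.

inert — (241) stays prime in O_K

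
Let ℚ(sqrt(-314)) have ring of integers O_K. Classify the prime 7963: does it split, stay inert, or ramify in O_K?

splits completely

d = -314 ≡ 2 (mod 4), so O_K = ℤ[√-314] and disc(K) = 4d = -1256.
7963 ∤ -1256, so 7963 is unramified.
(-314/7963) = 7649^3981 mod 7963 = 1, giving Legendre symbol 1.
d is a quadratic residue mod p, hence 7963 splits in O_K.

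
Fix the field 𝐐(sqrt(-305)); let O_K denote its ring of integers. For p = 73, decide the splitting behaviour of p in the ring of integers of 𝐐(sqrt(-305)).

-305 mod 4 = 3, hence disc K = 4·(-305) = -1220 and O_K = ℤ[√-305].
Since gcd(73, -1220) = 1 the prime 73 does not ramify.
Legendre symbol by Euler's criterion: (-305/73) ≡ (-305)^36 ≡ 72 (mod 73), i.e. (-305/73) = -1.
(-305/73) = -1, so 73 is inert.

inert — (73) stays prime in O_K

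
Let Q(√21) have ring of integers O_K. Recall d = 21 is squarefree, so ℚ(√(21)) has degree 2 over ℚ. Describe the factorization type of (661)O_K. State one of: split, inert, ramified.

d = 21 ≡ 1 (mod 4), so O_K = ℤ[(1+√21)/2] and disc(K) = d = 21.
disc(K) = 21 is not divisible by 661; 661 is unramified.
Compute (21/661) via Euler: 21^((661-1)/2) mod 661 = 660, so (21/661) = -1.
d is a non-residue mod p, hence 661 remains inert in O_K.

remains prime (inert)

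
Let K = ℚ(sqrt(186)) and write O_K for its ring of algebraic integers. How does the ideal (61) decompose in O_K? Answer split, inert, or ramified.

split — (61) = 𝔭₁𝔭₂ with 𝔭₁ ≠ 𝔭₂

186 mod 4 = 2, hence disc K = 4·186 = 744 and O_K = ℤ[√186].
61 ∤ 744, so 61 is unramified.
Compute (186/61) via Euler: 3^((61-1)/2) mod 61 = 1, so (186/61) = 1.
(186/61) = 1, so 61 splits.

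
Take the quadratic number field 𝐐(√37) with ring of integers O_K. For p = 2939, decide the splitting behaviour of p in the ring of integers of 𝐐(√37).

37 mod 4 = 1, hence disc K = 37 and O_K = ℤ[(1+√37)/2].
disc(K) = 37 is not divisible by 2939; 2939 is unramified.
Euler's criterion: 37^1469 mod 2939 = 1. Thus (37|2939) = 1.
(37/2939) = 1, so 2939 splits.

2939 splits in O_K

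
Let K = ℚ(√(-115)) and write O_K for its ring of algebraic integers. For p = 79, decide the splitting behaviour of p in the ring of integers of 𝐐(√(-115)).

Since -115 ≡ 1 mod 4, the ring of integers is ℤ[(1+√-115)/2] with discriminant -115.
disc(K) = -115 is not divisible by 79; 79 is unramified.
(-115/79) = 43^39 mod 79 = 78, giving Legendre symbol -1.
(-115/79) = -1, so 79 is inert.

inert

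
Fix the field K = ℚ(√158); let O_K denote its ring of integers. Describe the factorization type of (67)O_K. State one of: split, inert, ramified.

d = 158 ≡ 2 (mod 4), so O_K = ℤ[√158] and disc(K) = 4d = 632.
Since gcd(67, 632) = 1 the prime 67 does not ramify.
Legendre symbol by Euler's criterion: (158/67) ≡ 158^33 ≡ 1 (mod 67), i.e. (158/67) = 1.
(158/67) = 1, so 67 splits.

p splits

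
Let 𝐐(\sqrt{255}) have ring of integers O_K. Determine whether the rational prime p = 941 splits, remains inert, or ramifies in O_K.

Since 255 ≢ 1 mod 4, the ring of integers is ℤ[√255] with discriminant 4·255 = 1020.
Since gcd(941, 1020) = 1 the prime 941 does not ramify.
(255/941) = 255^470 mod 941 = 1, giving Legendre symbol 1.
Legendre symbol 1 ⇒ 941 is split.

splits completely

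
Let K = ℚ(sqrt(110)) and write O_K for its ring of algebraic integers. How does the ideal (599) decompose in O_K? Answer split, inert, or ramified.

inert — (599) stays prime in O_K

d = 110 ≡ 2 (mod 4), so O_K = ℤ[√110] and disc(K) = 4d = 440.
disc(K) = 440 is not divisible by 599; 599 is unramified.
Euler's criterion: 110^299 mod 599 = 598. Thus (110|599) = -1.
(110/599) = -1, so 599 is inert.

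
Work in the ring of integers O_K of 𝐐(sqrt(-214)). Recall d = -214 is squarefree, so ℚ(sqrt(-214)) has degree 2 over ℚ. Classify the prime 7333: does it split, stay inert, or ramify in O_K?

inert

d = -214 ≡ 2 (mod 4), so O_K = ℤ[√-214] and disc(K) = 4d = -856.
7333 ∤ -856, so 7333 is unramified.
Euler's criterion: (-214)^3666 mod 7333 = 7332. Thus (-214|7333) = -1.
(-214/7333) = -1, so 7333 is inert.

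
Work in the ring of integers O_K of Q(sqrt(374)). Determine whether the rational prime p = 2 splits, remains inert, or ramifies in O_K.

ramified — (2) = 𝔭²

Since 374 ≢ 1 mod 4, the ring of integers is ℤ[√374] with discriminant 4·374 = 1496.
disc(K) = 1496 = 2·748, so p = 2 is ramified.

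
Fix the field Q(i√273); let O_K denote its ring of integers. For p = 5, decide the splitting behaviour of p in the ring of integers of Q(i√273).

d = -273 ≡ 3 (mod 4), so O_K = ℤ[√-273] and disc(K) = 4d = -1092.
5 ∤ -1092, so 5 is unramified.
Euler's criterion: (-273)^2 mod 5 = 4. Thus (-273|5) = -1.
d is a non-residue mod p, hence 5 remains inert in O_K.

p is inert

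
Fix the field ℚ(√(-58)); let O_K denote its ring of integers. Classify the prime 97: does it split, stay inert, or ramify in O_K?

inert — (97) stays prime in O_K

Since -58 ≢ 1 mod 4, the ring of integers is ℤ[√-58] with discriminant 4·(-58) = -232.
Since gcd(97, -232) = 1 the prime 97 does not ramify.
Legendre symbol by Euler's criterion: (-58/97) ≡ (-58)^48 ≡ 96 (mod 97), i.e. (-58/97) = -1.
Legendre symbol -1 ⇒ 97 is inert.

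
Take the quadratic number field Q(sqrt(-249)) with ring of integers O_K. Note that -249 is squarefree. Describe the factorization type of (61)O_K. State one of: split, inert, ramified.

Since -249 ≢ 1 mod 4, the ring of integers is ℤ[√-249] with discriminant 4·(-249) = -996.
Since gcd(61, -996) = 1 the prime 61 does not ramify.
Compute (-249/61) via Euler: 56^((61-1)/2) mod 61 = 1, so (-249/61) = 1.
(-249/61) = 1, so 61 splits.

p splits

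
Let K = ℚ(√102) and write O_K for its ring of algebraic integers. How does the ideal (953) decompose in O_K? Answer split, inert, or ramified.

p is inert

Since 102 ≢ 1 mod 4, the ring of integers is ℤ[√102] with discriminant 4·102 = 408.
953 ∤ 408, so 953 is unramified.
(102/953) = 102^476 mod 953 = 952, giving Legendre symbol -1.
(102/953) = -1, so 953 is inert.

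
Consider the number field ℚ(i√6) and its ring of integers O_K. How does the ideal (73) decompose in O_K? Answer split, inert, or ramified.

p splits

d = -6 ≡ 2 (mod 4), so O_K = ℤ[√-6] and disc(K) = 4d = -24.
Since gcd(73, -24) = 1 the prime 73 does not ramify.
Euler's criterion: (-6)^36 mod 73 = 1. Thus (-6|73) = 1.
Legendre symbol 1 ⇒ 73 is split.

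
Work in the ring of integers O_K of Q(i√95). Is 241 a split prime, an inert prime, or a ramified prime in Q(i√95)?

-95 mod 4 = 1, hence disc K = -95 and O_K = ℤ[(1+√-95)/2].
disc(K) = -95 is not divisible by 241; 241 is unramified.
Legendre symbol by Euler's criterion: (-95/241) ≡ (-95)^120 ≡ 240 (mod 241), i.e. (-95/241) = -1.
(-95/241) = -1, so 241 is inert.

inert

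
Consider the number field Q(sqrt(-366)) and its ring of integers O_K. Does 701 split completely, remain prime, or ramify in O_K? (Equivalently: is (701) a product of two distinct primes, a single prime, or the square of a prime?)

-366 mod 4 = 2, hence disc K = 4·(-366) = -1464 and O_K = ℤ[√-366].
disc(K) = -1464 is not divisible by 701; 701 is unramified.
Euler's criterion: (-366)^350 mod 701 = 700. Thus (-366|701) = -1.
Legendre symbol -1 ⇒ 701 is inert.

inert — (701) stays prime in O_K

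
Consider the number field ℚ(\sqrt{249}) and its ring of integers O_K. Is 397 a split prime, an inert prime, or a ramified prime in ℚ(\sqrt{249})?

249 mod 4 = 1, hence disc K = 249 and O_K = ℤ[(1+√249)/2].
397 ∤ 249, so 397 is unramified.
(249/397) = 249^198 mod 397 = 1, giving Legendre symbol 1.
(249/397) = 1, so 397 splits.

split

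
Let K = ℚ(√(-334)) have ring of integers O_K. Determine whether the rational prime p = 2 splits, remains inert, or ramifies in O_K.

2 is ramified

d = -334 ≡ 2 (mod 4), so O_K = ℤ[√-334] and disc(K) = 4d = -1336.
disc(K) = -1336 = 2·(-668), so p = 2 is ramified.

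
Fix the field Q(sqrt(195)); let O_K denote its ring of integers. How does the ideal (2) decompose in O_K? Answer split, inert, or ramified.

195 mod 4 = 3, hence disc K = 4·195 = 780 and O_K = ℤ[√195].
Ramification test: 2 | 780. The prime 2 ramifies in K.

p ramifies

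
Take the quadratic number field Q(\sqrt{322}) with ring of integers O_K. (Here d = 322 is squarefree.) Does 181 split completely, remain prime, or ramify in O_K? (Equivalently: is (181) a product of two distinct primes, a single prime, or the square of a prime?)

Since 322 ≢ 1 mod 4, the ring of integers is ℤ[√322] with discriminant 4·322 = 1288.
disc(K) = 1288 is not divisible by 181; 181 is unramified.
Compute (322/181) via Euler: 141^((181-1)/2) mod 181 = 180, so (322/181) = -1.
Legendre symbol -1 ⇒ 181 is inert.

inert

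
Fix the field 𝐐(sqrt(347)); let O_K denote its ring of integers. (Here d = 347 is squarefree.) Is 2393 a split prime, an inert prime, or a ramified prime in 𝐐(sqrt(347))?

2393 remains inert

Since 347 ≢ 1 mod 4, the ring of integers is ℤ[√347] with discriminant 4·347 = 1388.
Since gcd(2393, 1388) = 1 the prime 2393 does not ramify.
Legendre symbol by Euler's criterion: (347/2393) ≡ 347^1196 ≡ 2392 (mod 2393), i.e. (347/2393) = -1.
Legendre symbol -1 ⇒ 2393 is inert.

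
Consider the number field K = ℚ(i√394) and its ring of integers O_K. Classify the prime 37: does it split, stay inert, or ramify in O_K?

-394 mod 4 = 2, hence disc K = 4·(-394) = -1576 and O_K = ℤ[√-394].
Since gcd(37, -1576) = 1 the prime 37 does not ramify.
Legendre symbol by Euler's criterion: (-394/37) ≡ (-394)^18 ≡ 36 (mod 37), i.e. (-394/37) = -1.
(-394/37) = -1, so 37 is inert.

p is inert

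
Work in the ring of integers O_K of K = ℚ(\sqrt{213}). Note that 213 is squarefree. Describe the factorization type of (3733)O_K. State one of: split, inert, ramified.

p is inert

Since 213 ≡ 1 mod 4, the ring of integers is ℤ[(1+√213)/2] with discriminant 213.
Since gcd(3733, 213) = 1 the prime 3733 does not ramify.
Compute (213/3733) via Euler: 213^((3733-1)/2) mod 3733 = 3732, so (213/3733) = -1.
Legendre symbol -1 ⇒ 3733 is inert.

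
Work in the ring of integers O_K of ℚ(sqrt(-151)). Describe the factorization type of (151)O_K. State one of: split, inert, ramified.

d = -151 ≡ 1 (mod 4), so O_K = ℤ[(1+√-151)/2] and disc(K) = d = -151.
151 divides disc(K) = -151, so 151 ramifies.

ramified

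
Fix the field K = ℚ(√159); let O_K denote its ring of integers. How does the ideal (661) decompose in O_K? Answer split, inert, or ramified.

d = 159 ≡ 3 (mod 4), so O_K = ℤ[√159] and disc(K) = 4d = 636.
Since gcd(661, 636) = 1 the prime 661 does not ramify.
Compute (159/661) via Euler: 159^((661-1)/2) mod 661 = 1, so (159/661) = 1.
d is a quadratic residue mod p, hence 661 splits in O_K.

split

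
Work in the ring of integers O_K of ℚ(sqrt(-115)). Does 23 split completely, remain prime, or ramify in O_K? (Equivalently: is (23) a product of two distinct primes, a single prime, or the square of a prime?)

Since -115 ≡ 1 mod 4, the ring of integers is ℤ[(1+√-115)/2] with discriminant -115.
disc(K) = -115 = 23·(-5), so p = 23 is ramified.

ramified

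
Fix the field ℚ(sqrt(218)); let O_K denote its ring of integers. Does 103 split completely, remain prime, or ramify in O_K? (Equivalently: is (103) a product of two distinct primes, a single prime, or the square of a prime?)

218 mod 4 = 2, hence disc K = 4·218 = 872 and O_K = ℤ[√218].
Since gcd(103, 872) = 1 the prime 103 does not ramify.
Compute (218/103) via Euler: 12^((103-1)/2) mod 103 = 102, so (218/103) = -1.
Legendre symbol -1 ⇒ 103 is inert.

remains prime (inert)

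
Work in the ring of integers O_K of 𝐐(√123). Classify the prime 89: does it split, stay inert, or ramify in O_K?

d = 123 ≡ 3 (mod 4), so O_K = ℤ[√123] and disc(K) = 4d = 492.
89 ∤ 492, so 89 is unramified.
(123/89) = 34^44 mod 89 = 1, giving Legendre symbol 1.
(123/89) = 1, so 89 splits.

p splits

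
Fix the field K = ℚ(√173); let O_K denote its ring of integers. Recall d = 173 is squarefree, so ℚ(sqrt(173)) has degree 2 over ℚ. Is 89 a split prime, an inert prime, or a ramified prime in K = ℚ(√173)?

p splits

173 mod 4 = 1, hence disc K = 173 and O_K = ℤ[(1+√173)/2].
89 ∤ 173, so 89 is unramified.
(173/89) = 84^44 mod 89 = 1, giving Legendre symbol 1.
Legendre symbol 1 ⇒ 89 is split.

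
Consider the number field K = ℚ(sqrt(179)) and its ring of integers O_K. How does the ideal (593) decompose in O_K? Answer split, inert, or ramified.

d = 179 ≡ 3 (mod 4), so O_K = ℤ[√179] and disc(K) = 4d = 716.
Since gcd(593, 716) = 1 the prime 593 does not ramify.
Euler's criterion: 179^296 mod 593 = 1. Thus (179|593) = 1.
(179/593) = 1, so 593 splits.

593 splits in O_K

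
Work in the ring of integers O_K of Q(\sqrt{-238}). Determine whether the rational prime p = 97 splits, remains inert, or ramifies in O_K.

splits completely

d = -238 ≡ 2 (mod 4), so O_K = ℤ[√-238] and disc(K) = 4d = -952.
Since gcd(97, -952) = 1 the prime 97 does not ramify.
(-238/97) = 53^48 mod 97 = 1, giving Legendre symbol 1.
(-238/97) = 1, so 97 splits.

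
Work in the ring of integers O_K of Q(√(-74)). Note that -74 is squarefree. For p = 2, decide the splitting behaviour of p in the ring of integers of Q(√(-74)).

d = -74 ≡ 2 (mod 4), so O_K = ℤ[√-74] and disc(K) = 4d = -296.
disc(K) = -296 = 2·(-148), so p = 2 is ramified.

p ramifies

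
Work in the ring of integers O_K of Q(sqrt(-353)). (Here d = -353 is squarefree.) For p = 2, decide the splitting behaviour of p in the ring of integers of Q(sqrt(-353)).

Since -353 ≢ 1 mod 4, the ring of integers is ℤ[√-353] with discriminant 4·(-353) = -1412.
disc(K) = -1412 = 2·(-706), so p = 2 is ramified.

p ramifies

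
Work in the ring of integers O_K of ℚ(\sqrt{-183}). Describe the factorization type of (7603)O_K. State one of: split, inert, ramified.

-183 mod 4 = 1, hence disc K = -183 and O_K = ℤ[(1+√-183)/2].
disc(K) = -183 is not divisible by 7603; 7603 is unramified.
Compute (-183/7603) via Euler: 7420^((7603-1)/2) mod 7603 = 1, so (-183/7603) = 1.
d is a quadratic residue mod p, hence 7603 splits in O_K.

split — (7603) = 𝔭₁𝔭₂ with 𝔭₁ ≠ 𝔭₂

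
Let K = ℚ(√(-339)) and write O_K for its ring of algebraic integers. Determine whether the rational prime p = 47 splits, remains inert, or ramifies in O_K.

-339 mod 4 = 1, hence disc K = -339 and O_K = ℤ[(1+√-339)/2].
Since gcd(47, -339) = 1 the prime 47 does not ramify.
Compute (-339/47) via Euler: 37^((47-1)/2) mod 47 = 1, so (-339/47) = 1.
(-339/47) = 1, so 47 splits.

split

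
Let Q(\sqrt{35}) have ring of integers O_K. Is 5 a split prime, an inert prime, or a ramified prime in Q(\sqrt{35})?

35 mod 4 = 3, hence disc K = 4·35 = 140 and O_K = ℤ[√35].
5 divides disc(K) = 140, so 5 ramifies.

p ramifies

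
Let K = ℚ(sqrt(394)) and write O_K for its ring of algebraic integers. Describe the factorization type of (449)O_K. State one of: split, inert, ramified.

d = 394 ≡ 2 (mod 4), so O_K = ℤ[√394] and disc(K) = 4d = 1576.
Since gcd(449, 1576) = 1 the prime 449 does not ramify.
(394/449) = 394^224 mod 449 = 1, giving Legendre symbol 1.
Legendre symbol 1 ⇒ 449 is split.

449 splits in O_K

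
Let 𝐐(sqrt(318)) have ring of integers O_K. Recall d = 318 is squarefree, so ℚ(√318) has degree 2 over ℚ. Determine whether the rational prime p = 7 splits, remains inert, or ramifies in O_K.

inert — (7) stays prime in O_K

d = 318 ≡ 2 (mod 4), so O_K = ℤ[√318] and disc(K) = 4d = 1272.
Since gcd(7, 1272) = 1 the prime 7 does not ramify.
Compute (318/7) via Euler: 3^((7-1)/2) mod 7 = 6, so (318/7) = -1.
Legendre symbol -1 ⇒ 7 is inert.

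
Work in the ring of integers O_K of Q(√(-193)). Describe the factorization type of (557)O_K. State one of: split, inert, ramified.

inert

-193 mod 4 = 3, hence disc K = 4·(-193) = -772 and O_K = ℤ[√-193].
Since gcd(557, -772) = 1 the prime 557 does not ramify.
Euler's criterion: (-193)^278 mod 557 = 556. Thus (-193|557) = -1.
(-193/557) = -1, so 557 is inert.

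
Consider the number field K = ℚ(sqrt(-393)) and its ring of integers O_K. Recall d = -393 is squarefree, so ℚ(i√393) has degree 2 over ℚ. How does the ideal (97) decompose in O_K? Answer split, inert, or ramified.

inert — (97) stays prime in O_K

d = -393 ≡ 3 (mod 4), so O_K = ℤ[√-393] and disc(K) = 4d = -1572.
Since gcd(97, -1572) = 1 the prime 97 does not ramify.
Legendre symbol by Euler's criterion: (-393/97) ≡ (-393)^48 ≡ 96 (mod 97), i.e. (-393/97) = -1.
(-393/97) = -1, so 97 is inert.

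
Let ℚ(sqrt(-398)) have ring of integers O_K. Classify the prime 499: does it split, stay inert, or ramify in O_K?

-398 mod 4 = 2, hence disc K = 4·(-398) = -1592 and O_K = ℤ[√-398].
499 ∤ -1592, so 499 is unramified.
Euler's criterion: (-398)^249 mod 499 = 1. Thus (-398|499) = 1.
Legendre symbol 1 ⇒ 499 is split.

split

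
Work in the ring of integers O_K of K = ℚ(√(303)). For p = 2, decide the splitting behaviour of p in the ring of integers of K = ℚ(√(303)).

ramified — (2) = 𝔭²

d = 303 ≡ 3 (mod 4), so O_K = ℤ[√303] and disc(K) = 4d = 1212.
disc(K) = 1212 = 2·606, so p = 2 is ramified.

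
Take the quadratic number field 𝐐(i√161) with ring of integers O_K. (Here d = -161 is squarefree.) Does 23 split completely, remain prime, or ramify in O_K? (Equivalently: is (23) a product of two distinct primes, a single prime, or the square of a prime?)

ramified

-161 mod 4 = 3, hence disc K = 4·(-161) = -644 and O_K = ℤ[√-161].
Ramification test: 23 | -644. The prime 23 ramifies in K.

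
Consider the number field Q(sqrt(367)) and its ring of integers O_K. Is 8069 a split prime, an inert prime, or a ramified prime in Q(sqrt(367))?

p splits

367 mod 4 = 3, hence disc K = 4·367 = 1468 and O_K = ℤ[√367].
Since gcd(8069, 1468) = 1 the prime 8069 does not ramify.
Euler's criterion: 367^4034 mod 8069 = 1. Thus (367|8069) = 1.
Legendre symbol 1 ⇒ 8069 is split.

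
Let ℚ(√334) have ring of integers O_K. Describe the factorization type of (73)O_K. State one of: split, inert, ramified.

inert

334 mod 4 = 2, hence disc K = 4·334 = 1336 and O_K = ℤ[√334].
disc(K) = 1336 is not divisible by 73; 73 is unramified.
Euler's criterion: 334^36 mod 73 = 72. Thus (334|73) = -1.
(334/73) = -1, so 73 is inert.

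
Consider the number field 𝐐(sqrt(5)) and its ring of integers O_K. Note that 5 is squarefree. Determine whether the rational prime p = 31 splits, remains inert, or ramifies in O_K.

split

5 mod 4 = 1, hence disc K = 5 and O_K = ℤ[(1+√5)/2].
31 ∤ 5, so 31 is unramified.
(5/31) = 5^15 mod 31 = 1, giving Legendre symbol 1.
d is a quadratic residue mod p, hence 31 splits in O_K.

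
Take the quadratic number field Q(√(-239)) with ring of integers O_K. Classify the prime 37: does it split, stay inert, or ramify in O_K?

Since -239 ≡ 1 mod 4, the ring of integers is ℤ[(1+√-239)/2] with discriminant -239.
37 ∤ -239, so 37 is unramified.
Legendre symbol by Euler's criterion: (-239/37) ≡ (-239)^18 ≡ 36 (mod 37), i.e. (-239/37) = -1.
Legendre symbol -1 ⇒ 37 is inert.

inert — (37) stays prime in O_K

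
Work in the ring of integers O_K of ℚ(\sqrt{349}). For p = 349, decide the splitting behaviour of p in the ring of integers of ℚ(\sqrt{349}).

d = 349 ≡ 1 (mod 4), so O_K = ℤ[(1+√349)/2] and disc(K) = d = 349.
349 divides disc(K) = 349, so 349 ramifies.

ramifies in O_K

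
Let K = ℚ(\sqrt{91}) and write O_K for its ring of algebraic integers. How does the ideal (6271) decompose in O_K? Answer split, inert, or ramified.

inert

Since 91 ≢ 1 mod 4, the ring of integers is ℤ[√91] with discriminant 4·91 = 364.
6271 ∤ 364, so 6271 is unramified.
Compute (91/6271) via Euler: 91^((6271-1)/2) mod 6271 = 6270, so (91/6271) = -1.
d is a non-residue mod p, hence 6271 remains inert in O_K.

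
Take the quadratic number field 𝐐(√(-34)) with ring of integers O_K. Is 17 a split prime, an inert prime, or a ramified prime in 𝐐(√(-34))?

ramified — (17) = 𝔭²

-34 mod 4 = 2, hence disc K = 4·(-34) = -136 and O_K = ℤ[√-34].
Ramification test: 17 | -136. The prime 17 ramifies in K.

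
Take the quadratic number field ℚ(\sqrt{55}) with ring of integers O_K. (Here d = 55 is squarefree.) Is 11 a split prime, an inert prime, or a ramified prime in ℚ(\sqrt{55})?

Since 55 ≢ 1 mod 4, the ring of integers is ℤ[√55] with discriminant 4·55 = 220.
11 divides disc(K) = 220, so 11 ramifies.

11 is ramified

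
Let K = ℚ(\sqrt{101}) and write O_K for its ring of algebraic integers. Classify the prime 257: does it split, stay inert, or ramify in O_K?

inert — (257) stays prime in O_K

d = 101 ≡ 1 (mod 4), so O_K = ℤ[(1+√101)/2] and disc(K) = d = 101.
Since gcd(257, 101) = 1 the prime 257 does not ramify.
Legendre symbol by Euler's criterion: (101/257) ≡ 101^128 ≡ 256 (mod 257), i.e. (101/257) = -1.
(101/257) = -1, so 257 is inert.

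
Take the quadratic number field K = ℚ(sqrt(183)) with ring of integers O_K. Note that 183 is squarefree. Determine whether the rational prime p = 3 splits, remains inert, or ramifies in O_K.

ramifies in O_K

d = 183 ≡ 3 (mod 4), so O_K = ℤ[√183] and disc(K) = 4d = 732.
3 divides disc(K) = 732, so 3 ramifies.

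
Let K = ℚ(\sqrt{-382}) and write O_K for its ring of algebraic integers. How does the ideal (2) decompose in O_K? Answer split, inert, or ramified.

2 is ramified

-382 mod 4 = 2, hence disc K = 4·(-382) = -1528 and O_K = ℤ[√-382].
disc(K) = -1528 = 2·(-764), so p = 2 is ramified.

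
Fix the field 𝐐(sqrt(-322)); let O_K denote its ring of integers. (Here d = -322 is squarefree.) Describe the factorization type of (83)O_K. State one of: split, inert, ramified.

-322 mod 4 = 2, hence disc K = 4·(-322) = -1288 and O_K = ℤ[√-322].
disc(K) = -1288 is not divisible by 83; 83 is unramified.
(-322/83) = 10^41 mod 83 = 1, giving Legendre symbol 1.
(-322/83) = 1, so 83 splits.

p splits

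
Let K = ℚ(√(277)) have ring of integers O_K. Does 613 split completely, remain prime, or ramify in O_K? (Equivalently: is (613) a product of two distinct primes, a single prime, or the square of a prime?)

Since 277 ≡ 1 mod 4, the ring of integers is ℤ[(1+√277)/2] with discriminant 277.
613 ∤ 277, so 613 is unramified.
(277/613) = 277^306 mod 613 = 1, giving Legendre symbol 1.
d is a quadratic residue mod p, hence 613 splits in O_K.

split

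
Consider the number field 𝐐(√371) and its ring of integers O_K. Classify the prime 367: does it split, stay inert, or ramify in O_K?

split — (367) = 𝔭₁𝔭₂ with 𝔭₁ ≠ 𝔭₂

d = 371 ≡ 3 (mod 4), so O_K = ℤ[√371] and disc(K) = 4d = 1484.
disc(K) = 1484 is not divisible by 367; 367 is unramified.
Euler's criterion: 371^183 mod 367 = 1. Thus (371|367) = 1.
d is a quadratic residue mod p, hence 367 splits in O_K.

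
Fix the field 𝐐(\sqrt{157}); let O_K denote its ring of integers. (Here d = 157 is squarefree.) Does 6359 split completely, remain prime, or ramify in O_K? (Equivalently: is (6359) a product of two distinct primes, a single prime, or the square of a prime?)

remains prime (inert)

Since 157 ≡ 1 mod 4, the ring of integers is ℤ[(1+√157)/2] with discriminant 157.
6359 ∤ 157, so 6359 is unramified.
(157/6359) = 157^3179 mod 6359 = 6358, giving Legendre symbol -1.
d is a non-residue mod p, hence 6359 remains inert in O_K.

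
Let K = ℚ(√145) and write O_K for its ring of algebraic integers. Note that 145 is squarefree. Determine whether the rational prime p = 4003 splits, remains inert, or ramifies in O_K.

145 mod 4 = 1, hence disc K = 145 and O_K = ℤ[(1+√145)/2].
Since gcd(4003, 145) = 1 the prime 4003 does not ramify.
(145/4003) = 145^2001 mod 4003 = 4002, giving Legendre symbol -1.
Legendre symbol -1 ⇒ 4003 is inert.

p is inert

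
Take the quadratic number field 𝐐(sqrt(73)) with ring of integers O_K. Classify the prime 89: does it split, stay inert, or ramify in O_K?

89 splits in O_K

73 mod 4 = 1, hence disc K = 73 and O_K = ℤ[(1+√73)/2].
Since gcd(89, 73) = 1 the prime 89 does not ramify.
Euler's criterion: 73^44 mod 89 = 1. Thus (73|89) = 1.
Legendre symbol 1 ⇒ 89 is split.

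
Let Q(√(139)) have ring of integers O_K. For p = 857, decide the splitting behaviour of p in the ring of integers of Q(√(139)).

139 mod 4 = 3, hence disc K = 4·139 = 556 and O_K = ℤ[√139].
857 ∤ 556, so 857 is unramified.
Legendre symbol by Euler's criterion: (139/857) ≡ 139^428 ≡ 856 (mod 857), i.e. (139/857) = -1.
d is a non-residue mod p, hence 857 remains inert in O_K.

remains prime (inert)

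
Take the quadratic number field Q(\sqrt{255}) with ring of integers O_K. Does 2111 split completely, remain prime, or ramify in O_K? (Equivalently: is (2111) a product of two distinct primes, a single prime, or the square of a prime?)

2111 remains inert

255 mod 4 = 3, hence disc K = 4·255 = 1020 and O_K = ℤ[√255].
2111 ∤ 1020, so 2111 is unramified.
Euler's criterion: 255^1055 mod 2111 = 2110. Thus (255|2111) = -1.
d is a non-residue mod p, hence 2111 remains inert in O_K.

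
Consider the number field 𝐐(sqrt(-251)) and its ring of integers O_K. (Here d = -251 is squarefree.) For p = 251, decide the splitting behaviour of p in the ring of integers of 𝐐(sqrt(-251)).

Since -251 ≡ 1 mod 4, the ring of integers is ℤ[(1+√-251)/2] with discriminant -251.
disc(K) = -251 = 251·(-1), so p = 251 is ramified.

ramified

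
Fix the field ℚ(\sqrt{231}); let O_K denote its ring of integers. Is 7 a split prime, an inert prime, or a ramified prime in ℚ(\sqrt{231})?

ramified — (7) = 𝔭²

231 mod 4 = 3, hence disc K = 4·231 = 924 and O_K = ℤ[√231].
disc(K) = 924 = 7·132, so p = 7 is ramified.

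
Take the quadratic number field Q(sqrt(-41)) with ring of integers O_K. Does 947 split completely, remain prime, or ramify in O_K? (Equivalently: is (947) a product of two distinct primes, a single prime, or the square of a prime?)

inert — (947) stays prime in O_K

Since -41 ≢ 1 mod 4, the ring of integers is ℤ[√-41] with discriminant 4·(-41) = -164.
disc(K) = -164 is not divisible by 947; 947 is unramified.
Euler's criterion: (-41)^473 mod 947 = 946. Thus (-41|947) = -1.
d is a non-residue mod p, hence 947 remains inert in O_K.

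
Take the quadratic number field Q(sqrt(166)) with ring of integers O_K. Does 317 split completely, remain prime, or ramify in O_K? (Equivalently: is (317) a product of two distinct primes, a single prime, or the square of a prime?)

inert — (317) stays prime in O_K

d = 166 ≡ 2 (mod 4), so O_K = ℤ[√166] and disc(K) = 4d = 664.
Since gcd(317, 664) = 1 the prime 317 does not ramify.
Euler's criterion: 166^158 mod 317 = 316. Thus (166|317) = -1.
d is a non-residue mod p, hence 317 remains inert in O_K.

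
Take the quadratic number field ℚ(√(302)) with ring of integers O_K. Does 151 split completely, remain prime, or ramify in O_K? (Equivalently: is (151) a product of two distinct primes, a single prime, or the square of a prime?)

302 mod 4 = 2, hence disc K = 4·302 = 1208 and O_K = ℤ[√302].
Ramification test: 151 | 1208. The prime 151 ramifies in K.

p ramifies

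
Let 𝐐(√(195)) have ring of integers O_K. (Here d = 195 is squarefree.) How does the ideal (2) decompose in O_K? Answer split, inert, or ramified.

ramifies in O_K

195 mod 4 = 3, hence disc K = 4·195 = 780 and O_K = ℤ[√195].
2 divides disc(K) = 780, so 2 ramifies.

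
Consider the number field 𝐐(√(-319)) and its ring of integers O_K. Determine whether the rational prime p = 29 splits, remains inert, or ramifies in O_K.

d = -319 ≡ 1 (mod 4), so O_K = ℤ[(1+√-319)/2] and disc(K) = d = -319.
Ramification test: 29 | -319. The prime 29 ramifies in K.

ramified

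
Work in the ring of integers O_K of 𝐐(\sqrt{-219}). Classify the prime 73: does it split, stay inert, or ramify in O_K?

-219 mod 4 = 1, hence disc K = -219 and O_K = ℤ[(1+√-219)/2].
disc(K) = -219 = 73·(-3), so p = 73 is ramified.

ramifies in O_K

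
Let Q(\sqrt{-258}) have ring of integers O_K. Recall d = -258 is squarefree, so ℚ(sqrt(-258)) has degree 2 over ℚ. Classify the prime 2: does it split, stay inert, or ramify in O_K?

ramified

d = -258 ≡ 2 (mod 4), so O_K = ℤ[√-258] and disc(K) = 4d = -1032.
Ramification test: 2 | -1032. The prime 2 ramifies in K.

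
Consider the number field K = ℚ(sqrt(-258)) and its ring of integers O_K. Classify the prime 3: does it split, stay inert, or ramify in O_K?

Since -258 ≢ 1 mod 4, the ring of integers is ℤ[√-258] with discriminant 4·(-258) = -1032.
Ramification test: 3 | -1032. The prime 3 ramifies in K.

ramified — (3) = 𝔭²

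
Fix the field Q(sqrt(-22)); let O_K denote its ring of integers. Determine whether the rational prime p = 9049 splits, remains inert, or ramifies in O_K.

inert

-22 mod 4 = 2, hence disc K = 4·(-22) = -88 and O_K = ℤ[√-22].
Since gcd(9049, -88) = 1 the prime 9049 does not ramify.
Euler's criterion: (-22)^4524 mod 9049 = 9048. Thus (-22|9049) = -1.
d is a non-residue mod p, hence 9049 remains inert in O_K.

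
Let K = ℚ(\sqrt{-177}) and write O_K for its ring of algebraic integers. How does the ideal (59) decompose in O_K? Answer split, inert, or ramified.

ramified — (59) = 𝔭²

d = -177 ≡ 3 (mod 4), so O_K = ℤ[√-177] and disc(K) = 4d = -708.
Ramification test: 59 | -708. The prime 59 ramifies in K.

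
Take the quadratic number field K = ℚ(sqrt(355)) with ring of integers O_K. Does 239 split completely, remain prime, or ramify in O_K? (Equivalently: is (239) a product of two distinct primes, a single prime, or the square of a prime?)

Since 355 ≢ 1 mod 4, the ring of integers is ℤ[√355] with discriminant 4·355 = 1420.
Since gcd(239, 1420) = 1 the prime 239 does not ramify.
Compute (355/239) via Euler: 116^((239-1)/2) mod 239 = 1, so (355/239) = 1.
Legendre symbol 1 ⇒ 239 is split.

split — (239) = 𝔭₁𝔭₂ with 𝔭₁ ≠ 𝔭₂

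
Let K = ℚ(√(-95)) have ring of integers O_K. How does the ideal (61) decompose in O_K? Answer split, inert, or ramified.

Since -95 ≡ 1 mod 4, the ring of integers is ℤ[(1+√-95)/2] with discriminant -95.
Since gcd(61, -95) = 1 the prime 61 does not ramify.
(-95/61) = 27^30 mod 61 = 1, giving Legendre symbol 1.
d is a quadratic residue mod p, hence 61 splits in O_K.

splits completely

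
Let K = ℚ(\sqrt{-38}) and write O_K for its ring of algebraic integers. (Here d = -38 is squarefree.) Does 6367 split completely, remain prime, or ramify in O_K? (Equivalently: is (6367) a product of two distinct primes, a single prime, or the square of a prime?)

inert

Since -38 ≢ 1 mod 4, the ring of integers is ℤ[√-38] with discriminant 4·(-38) = -152.
Since gcd(6367, -152) = 1 the prime 6367 does not ramify.
Euler's criterion: (-38)^3183 mod 6367 = 6366. Thus (-38|6367) = -1.
(-38/6367) = -1, so 6367 is inert.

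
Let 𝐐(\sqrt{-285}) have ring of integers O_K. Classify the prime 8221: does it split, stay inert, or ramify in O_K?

inert — (8221) stays prime in O_K

d = -285 ≡ 3 (mod 4), so O_K = ℤ[√-285] and disc(K) = 4d = -1140.
Since gcd(8221, -1140) = 1 the prime 8221 does not ramify.
(-285/8221) = 7936^4110 mod 8221 = 8220, giving Legendre symbol -1.
d is a non-residue mod p, hence 8221 remains inert in O_K.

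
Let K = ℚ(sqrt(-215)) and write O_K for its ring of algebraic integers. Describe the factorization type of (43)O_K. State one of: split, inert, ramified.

ramified

Since -215 ≡ 1 mod 4, the ring of integers is ℤ[(1+√-215)/2] with discriminant -215.
43 divides disc(K) = -215, so 43 ramifies.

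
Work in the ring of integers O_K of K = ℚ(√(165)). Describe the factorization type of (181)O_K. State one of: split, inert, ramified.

d = 165 ≡ 1 (mod 4), so O_K = ℤ[(1+√165)/2] and disc(K) = d = 165.
181 ∤ 165, so 181 is unramified.
Legendre symbol by Euler's criterion: (165/181) ≡ 165^90 ≡ 1 (mod 181), i.e. (165/181) = 1.
(165/181) = 1, so 181 splits.

181 splits in O_K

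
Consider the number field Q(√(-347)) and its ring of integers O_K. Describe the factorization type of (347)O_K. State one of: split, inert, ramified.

p ramifies

d = -347 ≡ 1 (mod 4), so O_K = ℤ[(1+√-347)/2] and disc(K) = d = -347.
347 divides disc(K) = -347, so 347 ramifies.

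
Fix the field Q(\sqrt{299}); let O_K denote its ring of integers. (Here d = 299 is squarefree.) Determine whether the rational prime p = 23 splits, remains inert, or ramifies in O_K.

ramifies in O_K

Since 299 ≢ 1 mod 4, the ring of integers is ℤ[√299] with discriminant 4·299 = 1196.
disc(K) = 1196 = 23·52, so p = 23 is ramified.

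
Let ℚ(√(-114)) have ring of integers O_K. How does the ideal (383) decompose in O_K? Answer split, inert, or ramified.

383 remains inert

Since -114 ≢ 1 mod 4, the ring of integers is ℤ[√-114] with discriminant 4·(-114) = -456.
383 ∤ -456, so 383 is unramified.
Euler's criterion: (-114)^191 mod 383 = 382. Thus (-114|383) = -1.
(-114/383) = -1, so 383 is inert.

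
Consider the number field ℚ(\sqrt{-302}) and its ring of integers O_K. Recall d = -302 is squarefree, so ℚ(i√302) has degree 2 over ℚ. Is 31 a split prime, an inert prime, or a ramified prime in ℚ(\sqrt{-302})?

split

-302 mod 4 = 2, hence disc K = 4·(-302) = -1208 and O_K = ℤ[√-302].
Since gcd(31, -1208) = 1 the prime 31 does not ramify.
Compute (-302/31) via Euler: 8^((31-1)/2) mod 31 = 1, so (-302/31) = 1.
d is a quadratic residue mod p, hence 31 splits in O_K.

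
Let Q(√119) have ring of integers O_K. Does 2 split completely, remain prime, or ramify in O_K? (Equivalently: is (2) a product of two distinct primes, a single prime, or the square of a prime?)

p ramifies

Since 119 ≢ 1 mod 4, the ring of integers is ℤ[√119] with discriminant 4·119 = 476.
Ramification test: 2 | 476. The prime 2 ramifies in K.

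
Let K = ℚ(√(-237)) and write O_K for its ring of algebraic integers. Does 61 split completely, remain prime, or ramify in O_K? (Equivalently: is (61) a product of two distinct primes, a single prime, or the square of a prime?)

d = -237 ≡ 3 (mod 4), so O_K = ℤ[√-237] and disc(K) = 4d = -948.
disc(K) = -948 is not divisible by 61; 61 is unramified.
Euler's criterion: (-237)^30 mod 61 = 60. Thus (-237|61) = -1.
Legendre symbol -1 ⇒ 61 is inert.

inert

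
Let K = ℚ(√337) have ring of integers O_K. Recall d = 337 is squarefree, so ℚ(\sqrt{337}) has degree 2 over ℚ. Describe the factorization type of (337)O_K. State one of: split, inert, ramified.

d = 337 ≡ 1 (mod 4), so O_K = ℤ[(1+√337)/2] and disc(K) = d = 337.
Ramification test: 337 | 337. The prime 337 ramifies in K.

ramifies in O_K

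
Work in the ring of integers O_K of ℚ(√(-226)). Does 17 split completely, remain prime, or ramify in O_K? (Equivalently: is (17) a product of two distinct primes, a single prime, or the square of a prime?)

inert

-226 mod 4 = 2, hence disc K = 4·(-226) = -904 and O_K = ℤ[√-226].
17 ∤ -904, so 17 is unramified.
Euler's criterion: (-226)^8 mod 17 = 16. Thus (-226|17) = -1.
d is a non-residue mod p, hence 17 remains inert in O_K.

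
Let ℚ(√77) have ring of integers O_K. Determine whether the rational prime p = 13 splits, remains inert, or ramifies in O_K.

split

Since 77 ≡ 1 mod 4, the ring of integers is ℤ[(1+√77)/2] with discriminant 77.
13 ∤ 77, so 13 is unramified.
Legendre symbol by Euler's criterion: (77/13) ≡ 77^6 ≡ 1 (mod 13), i.e. (77/13) = 1.
(77/13) = 1, so 13 splits.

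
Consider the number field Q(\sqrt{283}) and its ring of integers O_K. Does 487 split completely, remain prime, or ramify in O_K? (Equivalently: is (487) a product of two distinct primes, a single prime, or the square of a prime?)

remains prime (inert)

283 mod 4 = 3, hence disc K = 4·283 = 1132 and O_K = ℤ[√283].
Since gcd(487, 1132) = 1 the prime 487 does not ramify.
Legendre symbol by Euler's criterion: (283/487) ≡ 283^243 ≡ 486 (mod 487), i.e. (283/487) = -1.
Legendre symbol -1 ⇒ 487 is inert.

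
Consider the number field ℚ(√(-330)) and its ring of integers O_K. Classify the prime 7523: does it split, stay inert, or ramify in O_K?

inert — (7523) stays prime in O_K

-330 mod 4 = 2, hence disc K = 4·(-330) = -1320 and O_K = ℤ[√-330].
Since gcd(7523, -1320) = 1 the prime 7523 does not ramify.
(-330/7523) = 7193^3761 mod 7523 = 7522, giving Legendre symbol -1.
(-330/7523) = -1, so 7523 is inert.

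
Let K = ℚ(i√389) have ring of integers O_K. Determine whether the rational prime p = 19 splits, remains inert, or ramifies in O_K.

remains prime (inert)

Since -389 ≢ 1 mod 4, the ring of integers is ℤ[√-389] with discriminant 4·(-389) = -1556.
19 ∤ -1556, so 19 is unramified.
Euler's criterion: (-389)^9 mod 19 = 18. Thus (-389|19) = -1.
Legendre symbol -1 ⇒ 19 is inert.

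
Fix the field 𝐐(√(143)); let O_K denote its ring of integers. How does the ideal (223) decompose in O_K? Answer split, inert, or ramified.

d = 143 ≡ 3 (mod 4), so O_K = ℤ[√143] and disc(K) = 4d = 572.
223 ∤ 572, so 223 is unramified.
(143/223) = 143^111 mod 223 = 1, giving Legendre symbol 1.
(143/223) = 1, so 223 splits.

223 splits in O_K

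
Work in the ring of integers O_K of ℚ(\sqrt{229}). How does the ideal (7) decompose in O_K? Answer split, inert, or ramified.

p is inert

Since 229 ≡ 1 mod 4, the ring of integers is ℤ[(1+√229)/2] with discriminant 229.
disc(K) = 229 is not divisible by 7; 7 is unramified.
(229/7) = 5^3 mod 7 = 6, giving Legendre symbol -1.
d is a non-residue mod p, hence 7 remains inert in O_K.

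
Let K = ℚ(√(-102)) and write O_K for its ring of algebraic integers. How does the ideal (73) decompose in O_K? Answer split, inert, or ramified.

remains prime (inert)

Since -102 ≢ 1 mod 4, the ring of integers is ℤ[√-102] with discriminant 4·(-102) = -408.
73 ∤ -408, so 73 is unramified.
(-102/73) = 44^36 mod 73 = 72, giving Legendre symbol -1.
Legendre symbol -1 ⇒ 73 is inert.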